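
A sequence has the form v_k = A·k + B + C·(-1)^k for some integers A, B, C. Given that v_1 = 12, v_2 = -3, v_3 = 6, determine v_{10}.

Write the equations: A + B - C = 12; 2A + B + C = -3; 3A + B - C = 6.
Subtracting the first from the second: A + 2C = -15.
Subtracting the second from the third: A - 2C = 9.
Solving: C = -6, A = -3, then B = 9.
Therefore v_{10} = -30 + 9 + (-6)·1 = -27.

-27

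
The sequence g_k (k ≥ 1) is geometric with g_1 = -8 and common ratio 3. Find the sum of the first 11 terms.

-708584

g_k = (-8)·3^(k-1).
S = (-8)·(3^11 - 1)/(3 - 1) = (-8)·(177147 - 1)/(2) = -708584.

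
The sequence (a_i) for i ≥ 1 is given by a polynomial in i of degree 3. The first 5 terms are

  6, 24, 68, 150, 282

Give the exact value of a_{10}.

1st diffs: 18, 44, 82, 132.
2nd diffs: 26, 38, 50.
3rd diffs: 12, 12 (constant).
Newton forward-difference form: a_i = 6 + 18·C(i-1,1) + 26·C(i-1,2) + 12·C(i-1,3).
At i = 10: i-1 = 9, so a_{10} = 6 + 162 + 936 + 1008 = 2112.

2112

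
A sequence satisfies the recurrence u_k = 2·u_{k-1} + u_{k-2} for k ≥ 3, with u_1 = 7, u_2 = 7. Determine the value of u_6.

u_3 = 21;  u_4 = 49;  u_5 = 119;  u_6 = 287.

287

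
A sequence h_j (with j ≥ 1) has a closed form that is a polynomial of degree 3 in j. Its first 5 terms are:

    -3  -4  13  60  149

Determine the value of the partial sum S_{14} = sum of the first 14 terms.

18431

1st diffs: -1, 17, 47, 89.
2nd diffs: 18, 30, 42.
3rd diffs: 12, 12 (constant).
So h_j = 2j^3 - 3j^2 - 6j + 4.
Continuing: …, 292, 501, 788, 1165, …, h_{14} = 4820.
Summing j = 1..14 (14 terms) gives 18431.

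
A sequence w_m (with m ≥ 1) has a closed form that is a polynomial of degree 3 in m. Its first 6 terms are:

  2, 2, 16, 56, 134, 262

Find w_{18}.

1st diffs: 0, 14, 40, 78, 128.
2nd diffs: 14, 26, 38, 50.
3rd diffs: 12, 12, 12 (constant).
So w_m = 2m^3 - 5m^2 + m + 4.
Evaluating at m = 18 gives w_{18} = 10066.

10066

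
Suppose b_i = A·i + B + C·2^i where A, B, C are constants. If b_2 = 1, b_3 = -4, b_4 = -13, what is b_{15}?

-32776

At i = 2, 3, 4: 2A + B + 4C = 1; 3A + B + 8C = -4; 4A + B + 16C = -13.
Subtracting the first from the second: A + 4C = -5.
Subtracting the second from the third: A + 8C = -9.
Solving: C = -1, A = -1, then B = 7.
So b_i = -1·i + 7 + (-1)·2^i; at i=15 this is -32776.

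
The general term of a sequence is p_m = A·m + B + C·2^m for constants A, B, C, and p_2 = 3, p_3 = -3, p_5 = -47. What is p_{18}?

-524245

Write the equations: 2A + B + 4C = 3; 3A + B + 8C = -3; 5A + B + 32C = -47.
Subtracting the first from the second: A + 4C = -6.
Subtracting the second from the third: 2A + 24C = -44.
Solving: C = -2, A = 2, then B = 7.
Hence p_{18} = 2·18 + 7 + (-2)·262144 = -524245.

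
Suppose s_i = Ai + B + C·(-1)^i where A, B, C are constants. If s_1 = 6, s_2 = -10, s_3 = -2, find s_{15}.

-50

Plug in i = 1, 2, 3: A + B - C = 6; 2A + B + C = -10; 3A + B - C = -2.
Subtracting the first from the second: A + 2C = -16.
Subtracting the second from the third: A - 2C = 8.
Solving: C = -6, A = -4, then B = 4.
Hence s_{15} = -4·15 + 4 + (-6)·(-1) = -50.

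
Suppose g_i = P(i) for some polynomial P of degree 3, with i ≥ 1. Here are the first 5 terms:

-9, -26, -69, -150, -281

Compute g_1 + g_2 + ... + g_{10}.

1st diffs: -17, -43, -81, -131.
2nd diffs: -26, -38, -50.
3rd diffs: -12, -12 (constant).
Newton forward-difference form: g_i = -9 + (-17)·C(i-1,1) + (-26)·C(i-1,2) + (-12)·C(i-1,3).
Continuing: …, -474, -741, -1094, -1545, …, g_{10} = -2106.
Summing i = 1..10 (10 terms) gives -6495.

-6495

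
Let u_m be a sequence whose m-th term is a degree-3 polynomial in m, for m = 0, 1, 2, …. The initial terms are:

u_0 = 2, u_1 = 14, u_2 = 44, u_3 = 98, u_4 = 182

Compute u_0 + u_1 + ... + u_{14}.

1st diffs: 12, 30, 54, 84.
2nd diffs: 18, 24, 30.
3rd diffs: 6, 6 (constant).
Newton forward-difference form: u_m = 2 + 12·C(m,1) + 18·C(m,2) + 6·C(m,3).
Continuing: …, 302, 464, 674, 938, …, u_{14} = 3992.
Summing m = 0..14 (15 terms) gives 17670.

17670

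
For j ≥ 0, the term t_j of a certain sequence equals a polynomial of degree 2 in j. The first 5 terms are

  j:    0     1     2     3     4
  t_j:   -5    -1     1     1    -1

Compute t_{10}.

-55

1st diffs: 4, 2, 0, -2.
2nd diffs: -2, -2, -2 (constant).
So t_j = -j^2 + 5j - 5.
Evaluating at j = 10 gives t_{10} = -55.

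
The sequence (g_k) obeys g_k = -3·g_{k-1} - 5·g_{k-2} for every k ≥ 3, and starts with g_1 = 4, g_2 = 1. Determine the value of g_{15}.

Compute successive terms:
g_3 = -23;  g_4 = 64;  g_5 = -77;  …;  g_{12} = 34039;  g_{13} = -14252;  g_{14} = -127439;  g_{15} = 453577.

453577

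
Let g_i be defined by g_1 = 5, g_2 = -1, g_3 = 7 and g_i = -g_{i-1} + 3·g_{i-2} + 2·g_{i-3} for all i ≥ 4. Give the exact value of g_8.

Applying the relation repeatedly:
g_4 = 0; g_5 = 19; g_6 = -5; g_7 = 62; g_8 = -39.

-39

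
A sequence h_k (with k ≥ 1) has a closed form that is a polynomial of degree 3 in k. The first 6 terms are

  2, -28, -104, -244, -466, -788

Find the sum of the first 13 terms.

-28340

1st diffs: -30, -76, -140, -222, -322.
2nd diffs: -46, -64, -82, -100.
3rd diffs: -18, -18, -18 (constant).
Newton forward-difference form: h_k = 2 + (-30)·C(k-1,1) + (-46)·C(k-1,2) + (-18)·C(k-1,3).
Continuing: …, -1228, -1804, -2534, -3436, …, h_{13} = -7354.
Summing k = 1..13 (13 terms) gives -28340.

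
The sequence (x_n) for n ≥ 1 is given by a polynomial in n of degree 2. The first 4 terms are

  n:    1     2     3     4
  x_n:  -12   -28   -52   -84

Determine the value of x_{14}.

-844

1st diffs: -16, -24, -32.
2nd diffs: -8, -8 (constant).
Newton forward-difference form: x_n = -12 + (-16)·C(n-1,1) + (-8)·C(n-1,2).
At n = 14: n-1 = 13, so x_{14} = -12 - 208 - 624 = -844.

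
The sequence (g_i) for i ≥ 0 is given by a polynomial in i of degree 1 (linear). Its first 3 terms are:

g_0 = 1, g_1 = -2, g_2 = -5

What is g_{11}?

1st diffs: -3, -3 (constant).
So g_i = -3i + 1.
Evaluating at i = 11 gives g_{11} = -32.

-32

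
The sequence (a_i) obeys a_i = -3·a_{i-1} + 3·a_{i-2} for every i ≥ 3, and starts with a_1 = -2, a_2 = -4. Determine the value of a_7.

1566

Step forward from the initial values:
a_3 = 6, a_4 = -30, a_5 = 108, a_6 = -414, a_7 = 1566.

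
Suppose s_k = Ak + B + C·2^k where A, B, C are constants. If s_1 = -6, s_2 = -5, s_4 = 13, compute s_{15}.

65484

Plug in k = 1, 2, 4: A + B + 2C = -6; 2A + B + 4C = -5; 4A + B + 16C = 13.
Subtracting the first from the second: A + 2C = 1.
Subtracting the second from the third: 2A + 12C = 18.
Solving: C = 2, A = -3, then B = -7.
Hence s_{15} = -3·15 + (-7) + 2·32768 = 65484.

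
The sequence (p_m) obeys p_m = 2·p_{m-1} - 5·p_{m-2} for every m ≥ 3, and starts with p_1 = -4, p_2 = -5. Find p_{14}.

18455

Step forward from the initial values:
p_3 = 10; p_4 = 45; p_5 = 40; …; p_{11} = 610; p_{12} = -24555; p_{13} = -52160; p_{14} = 18455.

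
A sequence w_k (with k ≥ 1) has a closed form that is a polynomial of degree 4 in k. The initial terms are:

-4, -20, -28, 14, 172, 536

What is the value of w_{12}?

1st diffs: -16, -8, 42, 158, 364.
2nd diffs: 8, 50, 116, 206.
3rd diffs: 42, 66, 90.
4th diffs: 24, 24 (constant).
Newton forward-difference form: w_k = -4 + (-16)·C(k-1,1) + 8·C(k-1,2) + 42·C(k-1,3) + 24·C(k-1,4).
At k = 12: k-1 = 11, so w_{12} = -4 - 176 + 440 + 6930 + 7920 = 15110.

15110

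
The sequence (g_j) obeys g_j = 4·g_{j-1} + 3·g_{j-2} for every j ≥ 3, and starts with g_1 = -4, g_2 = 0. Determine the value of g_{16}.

-4947498192

Step forward from the initial values:
g_3 = -12;  g_4 = -48;  g_5 = -228;  …;  g_{13} = -49342116;  g_{14} = -229231200;  g_{15} = -1064951148;  g_{16} = -4947498192.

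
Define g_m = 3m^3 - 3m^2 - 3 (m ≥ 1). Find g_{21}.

26457

g_{21} = 3·21^3 - 3·21^2 - 3 = 26457.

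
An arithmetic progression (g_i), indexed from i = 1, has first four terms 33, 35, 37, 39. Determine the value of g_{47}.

125

Common difference d = 2.
g_i = 33 + (i - 1)·2.
g_{47} = 33 + 46·2 = 125.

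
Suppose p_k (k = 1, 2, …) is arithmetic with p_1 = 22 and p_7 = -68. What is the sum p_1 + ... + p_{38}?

-9709

Common difference d = (-68 - 22) / (7 - 1) = -15.
p_k = 22 + (k - 1)·(-15).
p_{38} = -533; S = 38·(22 + (-533))/2 = -9709.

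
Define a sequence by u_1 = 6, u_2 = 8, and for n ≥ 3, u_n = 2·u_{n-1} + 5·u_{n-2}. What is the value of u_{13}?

9673854

Step forward from the initial values:
u_3 = 46; u_4 = 132; u_5 = 494; …; u_{10} = 235608; u_{11} = 813086; u_{12} = 2804212; u_{13} = 9673854.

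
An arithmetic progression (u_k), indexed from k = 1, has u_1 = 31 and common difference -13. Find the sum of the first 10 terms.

u_k = 31 + (k - 1)·(-13).
u_{10} = -86; S = 10·(31 + (-86))/2 = -275.

-275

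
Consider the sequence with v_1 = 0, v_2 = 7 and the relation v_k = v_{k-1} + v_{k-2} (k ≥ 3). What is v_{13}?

Applying the relation repeatedly:
v_3 = 7; v_4 = 14; v_5 = 21; …; v_{10} = 238; v_{11} = 385; v_{12} = 623; v_{13} = 1008.

1008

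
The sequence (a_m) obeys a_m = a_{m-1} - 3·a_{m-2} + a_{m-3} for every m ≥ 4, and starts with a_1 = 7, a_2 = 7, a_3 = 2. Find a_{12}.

Compute successive terms:
a_4 = -12, a_5 = -11, a_6 = 27, a_7 = 48, a_8 = -44, a_9 = -161, a_{10} = 19, a_{11} = 458, a_{12} = 240.

240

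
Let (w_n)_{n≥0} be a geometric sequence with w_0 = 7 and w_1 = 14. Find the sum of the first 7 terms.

Common ratio r = 2.
w_n = 7·2^(n-0).
S = 7·(2^7 - 1)/(2 - 1) = 7·(128 - 1)/(1) = 889.

889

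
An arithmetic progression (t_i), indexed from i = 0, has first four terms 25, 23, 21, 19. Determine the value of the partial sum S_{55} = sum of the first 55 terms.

Common difference d = -2.
t_i = 25 + (i - 0)·(-2).
t_{54} = -83; S = 55·(25 + (-83))/2 = -1595.

-1595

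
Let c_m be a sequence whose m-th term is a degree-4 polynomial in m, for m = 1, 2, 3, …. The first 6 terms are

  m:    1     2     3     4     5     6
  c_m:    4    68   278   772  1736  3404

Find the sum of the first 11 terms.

95370

1st diffs: 64, 210, 494, 964, 1668.
2nd diffs: 146, 284, 470, 704.
3rd diffs: 138, 186, 234.
4th diffs: 48, 48 (constant).
Newton forward-difference form: c_m = 4 + 64·C(m-1,1) + 146·C(m-1,2) + 138·C(m-1,3) + 48·C(m-1,4).
Continuing: …, 6058, 10028, 15692, 23476, …, c_{11} = 33854.
Summing m = 1..11 (11 terms) gives 95370.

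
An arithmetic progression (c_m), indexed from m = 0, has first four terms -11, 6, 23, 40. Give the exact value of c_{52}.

Common difference d = 17.
c_m = -11 + (m - 0)·17.
c_{52} = -11 + 52·17 = 873.

873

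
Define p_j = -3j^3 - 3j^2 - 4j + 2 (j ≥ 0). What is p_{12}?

p_{12} = -3·12^3 - 3·12^2 - 4·12 + 2 = -5662.

-5662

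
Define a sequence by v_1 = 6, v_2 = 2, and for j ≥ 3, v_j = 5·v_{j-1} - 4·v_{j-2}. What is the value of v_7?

Compute successive terms:
v_3 = -14, v_4 = -78, v_5 = -334, v_6 = -1358, v_7 = -5454.
(Characteristic roots are 4 and 1.)

-5454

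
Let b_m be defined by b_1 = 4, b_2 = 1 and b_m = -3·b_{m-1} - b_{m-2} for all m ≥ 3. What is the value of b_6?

b_3 = -7  b_4 = 20  b_5 = -53  b_6 = 139.

139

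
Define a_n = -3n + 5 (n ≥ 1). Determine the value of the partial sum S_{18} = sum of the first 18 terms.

-423

Over n = 1..18: Σn = 171.
Total = (-3)·171 + (5)·18 = -423.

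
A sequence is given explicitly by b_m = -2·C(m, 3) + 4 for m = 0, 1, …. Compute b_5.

C(5, 3) = 10, so b_5 = -16.

-16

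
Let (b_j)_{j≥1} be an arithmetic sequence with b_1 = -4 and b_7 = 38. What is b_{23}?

150

Common difference d = (38 - (-4)) / (7 - 1) = 7.
b_j = -4 + (j - 1)·7.
b_{23} = -4 + 22·7 = 150.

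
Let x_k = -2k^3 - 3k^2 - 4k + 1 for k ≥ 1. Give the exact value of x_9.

x_9 = -2·9^3 - 3·9^2 - 4·9 + 1 = -1736.

-1736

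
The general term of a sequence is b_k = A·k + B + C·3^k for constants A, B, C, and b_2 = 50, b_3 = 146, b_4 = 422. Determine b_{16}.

Plug in k = 2, 3, 4: 2A + B + 9C = 50; 3A + B + 27C = 146; 4A + B + 81C = 422.
Subtracting the first from the second: A + 18C = 96.
Subtracting the second from the third: A + 54C = 276.
Solving: C = 5, A = 6, then B = -7.
So b_k = 6·k + (-7) + 5·3^k; at k=16 this is 215233694.

215233694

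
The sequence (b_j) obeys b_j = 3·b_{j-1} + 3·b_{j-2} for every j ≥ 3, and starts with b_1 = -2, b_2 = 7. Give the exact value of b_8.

Step forward from the initial values:
b_3 = 15; b_4 = 66; b_5 = 243; b_6 = 927; b_7 = 3510; b_8 = 13311.

13311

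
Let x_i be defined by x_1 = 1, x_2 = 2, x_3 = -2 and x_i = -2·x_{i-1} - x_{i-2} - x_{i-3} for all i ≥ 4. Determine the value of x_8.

Compute successive terms:
x_4 = 1; x_5 = -2; x_6 = 5; x_7 = -9; x_8 = 15.

15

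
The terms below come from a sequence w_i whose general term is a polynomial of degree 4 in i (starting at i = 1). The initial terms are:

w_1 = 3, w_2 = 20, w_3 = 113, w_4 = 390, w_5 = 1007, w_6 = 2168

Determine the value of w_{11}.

26633

1st diffs: 17, 93, 277, 617, 1161.
2nd diffs: 76, 184, 340, 544.
3rd diffs: 108, 156, 204.
4th diffs: 48, 48 (constant).
Newton forward-difference form: w_i = 3 + 17·C(i-1,1) + 76·C(i-1,2) + 108·C(i-1,3) + 48·C(i-1,4).
At i = 11: i-1 = 10, so w_{11} = 3 + 170 + 3420 + 12960 + 10080 = 26633.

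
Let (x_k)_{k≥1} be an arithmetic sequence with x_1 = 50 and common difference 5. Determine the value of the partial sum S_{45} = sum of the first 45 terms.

x_k = 50 + (k - 1)·5.
x_{45} = 270; S = 45·(50 + 270)/2 = 7200.

7200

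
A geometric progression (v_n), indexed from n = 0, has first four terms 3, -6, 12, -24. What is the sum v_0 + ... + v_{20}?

2097153

Common ratio r = -2.
v_n = 3·(-2)^(n-0).
S = 3·((-2)^21 - 1)/(-2 - 1) = 3·(-2097152 - 1)/(-3) = 2097153.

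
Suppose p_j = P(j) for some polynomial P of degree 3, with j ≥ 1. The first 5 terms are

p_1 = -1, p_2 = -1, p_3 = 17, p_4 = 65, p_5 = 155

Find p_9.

1175

1st diffs: 0, 18, 48, 90.
2nd diffs: 18, 30, 42.
3rd diffs: 12, 12 (constant).
So p_j = 2j^3 - 3j^2 - 5j + 5.
Evaluating at j = 9 gives p_9 = 1175.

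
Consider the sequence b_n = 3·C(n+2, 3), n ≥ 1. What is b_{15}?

C(17, 3) = 680, so b_{15} = 2040.

2040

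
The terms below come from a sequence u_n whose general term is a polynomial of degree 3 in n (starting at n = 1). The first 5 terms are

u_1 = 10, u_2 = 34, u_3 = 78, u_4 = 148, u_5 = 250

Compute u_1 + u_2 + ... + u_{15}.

1st diffs: 24, 44, 70, 102.
2nd diffs: 20, 26, 32.
3rd diffs: 6, 6 (constant).
So u_n = n^3 + 4n^2 + 5n.
Continuing: …, 390, 574, 808, 1098, …, u_{15} = 4350.
Summing n = 1..15 (15 terms) gives 19960.

19960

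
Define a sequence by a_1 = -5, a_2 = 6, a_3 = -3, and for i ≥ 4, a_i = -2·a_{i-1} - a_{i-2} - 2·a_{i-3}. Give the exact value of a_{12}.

3274

Applying the relation repeatedly:
a_4 = 10, a_5 = -29, a_6 = 54, a_7 = -99, a_8 = 202, a_9 = -413, a_{10} = 822, a_{11} = -1635, a_{12} = 3274.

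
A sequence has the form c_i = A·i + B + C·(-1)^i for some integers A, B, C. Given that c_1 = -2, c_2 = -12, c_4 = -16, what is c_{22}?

The three given values yield: A + B - C = -2; 2A + B + C = -12; 4A + B + C = -16.
Subtracting the first from the second: A + 2C = -10.
Subtracting the second from the third: 2A = -4.
Solving: C = -4, A = -2, then B = -4.
Therefore c_{22} = -44 + (-4) + (-4)·1 = -52.

-52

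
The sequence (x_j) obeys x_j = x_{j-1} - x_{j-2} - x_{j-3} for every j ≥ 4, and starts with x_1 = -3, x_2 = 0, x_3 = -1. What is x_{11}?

Iterate the recurrence:
x_4 = 2  x_5 = 3  x_6 = 2  x_7 = -3  x_8 = -8  x_9 = -7  x_{10} = 4  x_{11} = 19.

19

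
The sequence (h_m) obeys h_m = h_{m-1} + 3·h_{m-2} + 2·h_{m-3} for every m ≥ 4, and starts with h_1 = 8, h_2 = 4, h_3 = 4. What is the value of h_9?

2388

Iterate the recurrence:
h_4 = 32; h_5 = 52; h_6 = 156; h_7 = 376; h_8 = 948; h_9 = 2388.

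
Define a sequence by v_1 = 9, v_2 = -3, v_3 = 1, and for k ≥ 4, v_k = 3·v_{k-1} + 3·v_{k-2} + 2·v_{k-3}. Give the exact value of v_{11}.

123429

Iterate the recurrence:
v_4 = 12;  v_5 = 33;  v_6 = 137;  v_7 = 534;  v_8 = 2079;  v_9 = 8113;  v_{10} = 31644;  v_{11} = 123429.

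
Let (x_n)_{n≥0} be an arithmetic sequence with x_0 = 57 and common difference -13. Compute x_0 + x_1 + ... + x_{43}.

-9790

x_n = 57 + (n - 0)·(-13).
x_{43} = -502; S = 44·(57 + (-502))/2 = -9790.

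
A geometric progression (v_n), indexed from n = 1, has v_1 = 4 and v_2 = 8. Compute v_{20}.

Common ratio r = 2.
v_n = 4·2^(n-1).
v_{20} = 4·2^19 = 2097152.

2097152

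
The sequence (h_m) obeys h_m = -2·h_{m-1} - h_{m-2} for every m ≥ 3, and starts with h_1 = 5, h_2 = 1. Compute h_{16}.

85

Applying the relation repeatedly:
h_3 = -7;  h_4 = 13;  h_5 = -19;  …;  h_{13} = -67;  h_{14} = 73;  h_{15} = -79;  h_{16} = 85.
(Characteristic roots are -1 and -1.)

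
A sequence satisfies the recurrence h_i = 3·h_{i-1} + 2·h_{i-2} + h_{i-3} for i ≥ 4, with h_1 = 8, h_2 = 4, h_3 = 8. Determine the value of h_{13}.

Step forward from the initial values:
h_4 = 40, h_5 = 140, h_6 = 508, h_7 = 1844, h_8 = 6688, h_9 = 24260, h_{10} = 88000, h_{11} = 319208, h_{12} = 1157884, h_{13} = 4200068.

4200068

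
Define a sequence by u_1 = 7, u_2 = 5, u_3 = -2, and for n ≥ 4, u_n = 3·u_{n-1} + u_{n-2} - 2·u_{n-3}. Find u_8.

Iterate the recurrence:
u_4 = -15;  u_5 = -57;  u_6 = -182;  u_7 = -573;  u_8 = -1787.

-1787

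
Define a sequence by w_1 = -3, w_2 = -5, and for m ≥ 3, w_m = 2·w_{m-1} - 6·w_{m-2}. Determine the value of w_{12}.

-58400

Applying the relation repeatedly:
w_3 = 8;  w_4 = 46;  w_5 = 44;  w_6 = -188;  w_7 = -640;  w_8 = -152;  w_9 = 3536;  w_{10} = 7984;  w_{11} = -5248;  w_{12} = -58400.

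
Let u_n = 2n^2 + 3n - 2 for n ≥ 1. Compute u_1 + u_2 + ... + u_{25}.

11975

Over n = 1..25: Σn = 325, Σn² = 5525.
Total = (2)·5525 + (3)·325 + (-2)·25 = 11975.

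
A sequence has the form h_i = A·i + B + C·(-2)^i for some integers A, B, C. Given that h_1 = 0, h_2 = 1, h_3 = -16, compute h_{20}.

Plug in i = 1, 2, 3: A + B - 2C = 0; 2A + B + 4C = 1; 3A + B - 8C = -16.
Subtracting the first from the second: A + 6C = 1.
Subtracting the second from the third: A - 12C = -17.
Solving: C = 1, A = -5, then B = 7.
Therefore h_{20} = -100 + 7 + 1·1048576 = 1048483.

1048483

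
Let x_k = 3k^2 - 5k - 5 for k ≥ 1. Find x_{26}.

x_{26} = 3·26^2 - 5·26 - 5 = 1893.

1893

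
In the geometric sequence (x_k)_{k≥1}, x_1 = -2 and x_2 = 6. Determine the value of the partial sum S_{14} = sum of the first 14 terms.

Common ratio r = -3.
x_k = (-2)·(-3)^(k-1).
S = (-2)·((-3)^14 - 1)/(-3 - 1) = (-2)·(4782969 - 1)/(-4) = 2391484.

2391484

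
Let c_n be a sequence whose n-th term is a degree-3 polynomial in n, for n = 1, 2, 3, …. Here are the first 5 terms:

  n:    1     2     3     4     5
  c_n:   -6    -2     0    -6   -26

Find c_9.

-366

1st diffs: 4, 2, -6, -20.
2nd diffs: -2, -8, -14.
3rd diffs: -6, -6 (constant).
So c_n = -n^3 + 5n^2 - 4n - 6.
Evaluating at n = 9 gives c_9 = -366.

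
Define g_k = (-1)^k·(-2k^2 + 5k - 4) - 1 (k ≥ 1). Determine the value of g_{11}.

190

(-1)^11 = -1; -2k^2 + 5k - 4 at k=11 is -191; so g_{11} = 190.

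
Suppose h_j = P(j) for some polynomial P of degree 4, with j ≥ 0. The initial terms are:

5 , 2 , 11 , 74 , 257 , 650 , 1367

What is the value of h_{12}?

21881

1st diffs: -3, 9, 63, 183, 393, 717.
2nd diffs: 12, 54, 120, 210, 324.
3rd diffs: 42, 66, 90, 114.
4th diffs: 24, 24, 24 (constant).
Newton forward-difference form: h_j = 5 + (-3)·C(j,1) + 12·C(j,2) + 42·C(j,3) + 24·C(j,4).
At j = 12: j = 12, so h_{12} = 5 - 36 + 792 + 9240 + 11880 = 21881.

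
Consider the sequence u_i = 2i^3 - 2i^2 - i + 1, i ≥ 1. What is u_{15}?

u_{15} = 2·15^3 - 2·15^2 - 1·15 + 1 = 6286.

6286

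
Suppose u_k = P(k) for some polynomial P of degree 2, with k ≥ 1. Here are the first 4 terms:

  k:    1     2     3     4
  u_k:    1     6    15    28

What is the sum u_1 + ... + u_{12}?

1st diffs: 5, 9, 13.
2nd diffs: 4, 4 (constant).
Newton forward-difference form: u_k = 1 + 5·C(k-1,1) + 4·C(k-1,2).
Continuing: …, 45, 66, 91, 120, …, u_{12} = 276.
Summing k = 1..12 (12 terms) gives 1222.

1222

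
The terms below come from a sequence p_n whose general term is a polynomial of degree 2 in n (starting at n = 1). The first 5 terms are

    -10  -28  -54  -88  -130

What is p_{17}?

-1258

1st diffs: -18, -26, -34, -42.
2nd diffs: -8, -8, -8 (constant).
Newton forward-difference form: p_n = -10 + (-18)·C(n-1,1) + (-8)·C(n-1,2).
At n = 17: n-1 = 16, so p_{17} = -10 - 288 - 960 = -1258.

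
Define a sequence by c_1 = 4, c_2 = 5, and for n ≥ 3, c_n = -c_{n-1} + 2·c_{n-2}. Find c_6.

Compute successive terms:
c_3 = 3  c_4 = 7  c_5 = -1  c_6 = 15.
(Characteristic roots are 1 and -2.)

15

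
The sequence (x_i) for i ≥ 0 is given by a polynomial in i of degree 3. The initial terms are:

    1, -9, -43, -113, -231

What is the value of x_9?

1st diffs: -10, -34, -70, -118.
2nd diffs: -24, -36, -48.
3rd diffs: -12, -12 (constant).
Newton forward-difference form: x_i = 1 + (-10)·C(i,1) + (-24)·C(i,2) + (-12)·C(i,3).
At i = 9: i = 9, so x_9 = 1 - 90 - 864 - 1008 = -1961.

-1961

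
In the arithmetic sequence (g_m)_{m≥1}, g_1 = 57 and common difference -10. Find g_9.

g_m = 57 + (m - 1)·(-10).
g_9 = 57 + 8·(-10) = -23.

-23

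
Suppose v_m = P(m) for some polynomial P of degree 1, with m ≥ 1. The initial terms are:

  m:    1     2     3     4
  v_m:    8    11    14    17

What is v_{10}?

35

1st diffs: 3, 3, 3 (constant).
So v_m = 3m + 5.
Evaluating at m = 10 gives v_{10} = 35.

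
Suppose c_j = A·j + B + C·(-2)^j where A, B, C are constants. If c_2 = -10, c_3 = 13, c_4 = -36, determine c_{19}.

1048557

Plug in j = 2, 3, 4: 2A + B + 4C = -10; 3A + B - 8C = 13; 4A + B + 16C = -36.
Subtracting the first from the second: A - 12C = 23.
Subtracting the second from the third: A + 24C = -49.
Solving: C = -2, A = -1, then B = 0.
So c_j = -1·j + 0 + (-2)·(-2)^j; at j=19 this is 1048557.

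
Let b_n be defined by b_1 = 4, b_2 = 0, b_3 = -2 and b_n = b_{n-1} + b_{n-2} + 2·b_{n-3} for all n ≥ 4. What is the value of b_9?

b_4 = 6  b_5 = 4  b_6 = 6  b_7 = 22  b_8 = 36  b_9 = 70.

70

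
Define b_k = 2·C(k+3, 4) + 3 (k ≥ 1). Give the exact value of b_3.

33

C(6, 4) = 15, so b_3 = 33.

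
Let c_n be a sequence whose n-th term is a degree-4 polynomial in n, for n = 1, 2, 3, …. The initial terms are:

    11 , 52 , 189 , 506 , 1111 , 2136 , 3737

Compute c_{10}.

1st diffs: 41, 137, 317, 605, 1025, 1601.
2nd diffs: 96, 180, 288, 420, 576.
3rd diffs: 84, 108, 132, 156.
4th diffs: 24, 24, 24 (constant).
So c_n = n^4 + 4n^3 - n^2 + n + 6.
Evaluating at n = 10 gives c_{10} = 13916.

13916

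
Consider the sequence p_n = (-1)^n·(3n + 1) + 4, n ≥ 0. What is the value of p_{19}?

-54

(-1)^19 = -1; 3n + 1 at n=19 is 58; so p_{19} = -54.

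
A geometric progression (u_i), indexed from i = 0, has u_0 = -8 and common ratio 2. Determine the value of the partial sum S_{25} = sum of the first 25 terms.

u_i = (-8)·2^(i-0).
S = (-8)·(2^25 - 1)/(2 - 1) = (-8)·(33554432 - 1)/(1) = -268435448.

-268435448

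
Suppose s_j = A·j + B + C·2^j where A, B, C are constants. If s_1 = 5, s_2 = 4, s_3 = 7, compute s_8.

478

At j = 1, 2, 3: A + B + 2C = 5; 2A + B + 4C = 4; 3A + B + 8C = 7.
Subtracting the first from the second: A + 2C = -1.
Subtracting the second from the third: A + 4C = 3.
Solving: C = 2, A = -5, then B = 6.
Hence s_8 = -5·8 + 6 + 2·256 = 478.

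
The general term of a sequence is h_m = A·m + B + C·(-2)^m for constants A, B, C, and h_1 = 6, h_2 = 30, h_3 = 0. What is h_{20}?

3145854

The three given values yield: A + B - 2C = 6; 2A + B + 4C = 30; 3A + B - 8C = 0.
Subtracting the first from the second: A + 6C = 24.
Subtracting the second from the third: A - 12C = -30.
Solving: C = 3, A = 6, then B = 6.
Therefore h_{20} = 120 + 6 + 3·1048576 = 3145854.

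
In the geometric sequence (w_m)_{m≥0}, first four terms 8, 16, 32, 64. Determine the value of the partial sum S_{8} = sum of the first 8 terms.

2040

Common ratio r = 2.
w_m = 8·2^(m-0).
S = 8·(2^8 - 1)/(2 - 1) = 8·(256 - 1)/(1) = 2040.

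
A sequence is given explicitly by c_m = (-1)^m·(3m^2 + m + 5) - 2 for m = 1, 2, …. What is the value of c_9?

(-1)^9 = -1; 3m^2 + m + 5 at m=9 is 257; so c_9 = -259.

-259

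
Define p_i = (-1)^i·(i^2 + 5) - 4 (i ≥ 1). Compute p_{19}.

-370

(-1)^19 = -1; i^2 + 5 at i=19 is 366; so p_{19} = -370.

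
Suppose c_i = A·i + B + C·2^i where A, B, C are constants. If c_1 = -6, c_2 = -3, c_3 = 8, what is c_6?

Plug in i = 1, 2, 3: A + B + 2C = -6; 2A + B + 4C = -3; 3A + B + 8C = 8.
Subtracting the first from the second: A + 2C = 3.
Subtracting the second from the third: A + 4C = 11.
Solving: C = 4, A = -5, then B = -9.
Hence c_6 = -5·6 + (-9) + 4·64 = 217.

217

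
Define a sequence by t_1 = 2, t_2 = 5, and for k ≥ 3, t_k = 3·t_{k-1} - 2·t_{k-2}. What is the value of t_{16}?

98303

Applying the relation repeatedly:
t_3 = 11  t_4 = 23  t_5 = 47  …  t_{13} = 12287  t_{14} = 24575  t_{15} = 49151  t_{16} = 98303.
(Characteristic roots are 2 and 1.)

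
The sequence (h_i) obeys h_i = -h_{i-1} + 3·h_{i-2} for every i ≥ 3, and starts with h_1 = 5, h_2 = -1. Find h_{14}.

Iterate the recurrence:
h_3 = 16;  h_4 = -19;  h_5 = 67;  …;  h_{11} = 8779;  h_{12} = -20068;  h_{13} = 46405;  h_{14} = -106609.

-106609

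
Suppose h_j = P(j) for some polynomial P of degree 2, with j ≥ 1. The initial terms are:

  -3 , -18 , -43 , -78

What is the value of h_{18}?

1st diffs: -15, -25, -35.
2nd diffs: -10, -10 (constant).
Newton forward-difference form: h_j = -3 + (-15)·C(j-1,1) + (-10)·C(j-1,2).
At j = 18: j-1 = 17, so h_{18} = -3 - 255 - 1360 = -1618.

-1618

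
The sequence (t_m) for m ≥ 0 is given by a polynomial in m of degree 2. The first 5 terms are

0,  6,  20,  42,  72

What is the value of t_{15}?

930

1st diffs: 6, 14, 22, 30.
2nd diffs: 8, 8, 8 (constant).
Newton forward-difference form: t_m = 6·C(m,1) + 8·C(m,2).
At m = 15: m = 15, so t_{15} = 90 + 840 = 930.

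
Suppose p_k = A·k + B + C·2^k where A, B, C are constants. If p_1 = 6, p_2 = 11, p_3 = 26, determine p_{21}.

10485656

The three given values yield: A + B + 2C = 6; 2A + B + 4C = 11; 3A + B + 8C = 26.
Subtracting the first from the second: A + 2C = 5.
Subtracting the second from the third: A + 4C = 15.
Solving: C = 5, A = -5, then B = 1.
Hence p_{21} = -5·21 + 1 + 5·2097152 = 10485656.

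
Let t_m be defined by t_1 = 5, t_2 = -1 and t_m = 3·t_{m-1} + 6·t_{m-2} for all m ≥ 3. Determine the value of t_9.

136323

Compute successive terms:
t_3 = 27, t_4 = 75, t_5 = 387, t_6 = 1611, t_7 = 7155, t_8 = 31131, t_9 = 136323.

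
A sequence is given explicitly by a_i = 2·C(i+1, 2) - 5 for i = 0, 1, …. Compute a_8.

C(9, 2) = 36, so a_8 = 67.

67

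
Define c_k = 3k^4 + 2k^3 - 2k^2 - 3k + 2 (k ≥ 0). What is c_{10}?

c_{10} = 3·10^4 + 2·10^3 - 2·10^2 - 3·10 + 2 = 31772.

31772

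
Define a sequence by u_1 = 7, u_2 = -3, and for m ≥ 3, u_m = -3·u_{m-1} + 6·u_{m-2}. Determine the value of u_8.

-66987

Iterate the recurrence:
u_3 = 51  u_4 = -171  u_5 = 819  u_6 = -3483  u_7 = 15363  u_8 = -66987.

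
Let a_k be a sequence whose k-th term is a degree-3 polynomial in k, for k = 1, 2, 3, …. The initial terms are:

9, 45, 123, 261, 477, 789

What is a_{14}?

8901

1st diffs: 36, 78, 138, 216, 312.
2nd diffs: 42, 60, 78, 96.
3rd diffs: 18, 18, 18 (constant).
So a_k = 3k^3 + 3k^2 + 6k - 3.
Evaluating at k = 14 gives a_{14} = 8901.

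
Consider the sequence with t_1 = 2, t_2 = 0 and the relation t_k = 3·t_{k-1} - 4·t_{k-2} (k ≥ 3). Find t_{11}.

-680

Iterate the recurrence:
t_3 = -8;  t_4 = -24;  t_5 = -40;  t_6 = -24;  t_7 = 88;  t_8 = 360;  t_9 = 728;  t_{10} = 744;  t_{11} = -680.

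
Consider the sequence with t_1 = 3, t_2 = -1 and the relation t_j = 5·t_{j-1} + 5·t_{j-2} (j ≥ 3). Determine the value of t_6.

1600

Step forward from the initial values:
t_3 = 10  t_4 = 45  t_5 = 275  t_6 = 1600.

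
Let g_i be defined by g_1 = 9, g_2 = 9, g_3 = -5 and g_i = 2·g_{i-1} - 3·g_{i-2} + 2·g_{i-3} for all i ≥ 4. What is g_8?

-19

Step forward from the initial values:
g_4 = -19, g_5 = -5, g_6 = 37, g_7 = 51, g_8 = -19.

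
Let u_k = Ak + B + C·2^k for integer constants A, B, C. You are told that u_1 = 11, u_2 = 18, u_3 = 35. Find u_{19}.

2621387

At k = 1, 2, 3: A + B + 2C = 11; 2A + B + 4C = 18; 3A + B + 8C = 35.
Subtracting the first from the second: A + 2C = 7.
Subtracting the second from the third: A + 4C = 17.
Solving: C = 5, A = -3, then B = 4.
Therefore u_{19} = -57 + 4 + 5·524288 = 2621387.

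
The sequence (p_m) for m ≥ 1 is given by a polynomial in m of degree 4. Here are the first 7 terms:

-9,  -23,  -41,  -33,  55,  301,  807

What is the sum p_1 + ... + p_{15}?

1st diffs: -14, -18, 8, 88, 246, 506.
2nd diffs: -4, 26, 80, 158, 260.
3rd diffs: 30, 54, 78, 102.
4th diffs: 24, 24, 24 (constant).
Newton forward-difference form: p_m = -9 + (-14)·C(m-1,1) + (-4)·C(m-1,2) + 30·C(m-1,3) + 24·C(m-1,4).
Continuing: …, 1699, 3127, 5265, 8311, …, p_{15} = 34375.
Summing m = 1..15 (15 terms) gives 109597.

109597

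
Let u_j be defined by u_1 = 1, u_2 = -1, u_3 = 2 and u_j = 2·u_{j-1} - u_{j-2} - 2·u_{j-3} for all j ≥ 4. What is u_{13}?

Applying the relation repeatedly:
u_4 = 3, u_5 = 6, u_6 = 5, u_7 = -2, u_8 = -21, u_9 = -50, u_{10} = -75, u_{11} = -58, u_{12} = 59, u_{13} = 326.

326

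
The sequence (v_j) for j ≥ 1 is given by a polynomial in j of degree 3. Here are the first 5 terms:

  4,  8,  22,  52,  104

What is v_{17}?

1st diffs: 4, 14, 30, 52.
2nd diffs: 10, 16, 22.
3rd diffs: 6, 6 (constant).
Newton forward-difference form: v_j = 4 + 4·C(j-1,1) + 10·C(j-1,2) + 6·C(j-1,3).
At j = 17: j-1 = 16, so v_{17} = 4 + 64 + 1200 + 3360 = 4628.

4628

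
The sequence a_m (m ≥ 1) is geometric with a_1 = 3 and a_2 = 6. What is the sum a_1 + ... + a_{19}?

1572861

Common ratio r = 2.
a_m = 3·2^(m-1).
S = 3·(2^19 - 1)/(2 - 1) = 3·(524288 - 1)/(1) = 1572861.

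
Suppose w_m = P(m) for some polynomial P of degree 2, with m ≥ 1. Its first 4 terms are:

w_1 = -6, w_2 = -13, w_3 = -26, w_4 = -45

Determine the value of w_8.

-181

1st diffs: -7, -13, -19.
2nd diffs: -6, -6 (constant).
Newton forward-difference form: w_m = -6 + (-7)·C(m-1,1) + (-6)·C(m-1,2).
At m = 8: m-1 = 7, so w_8 = -6 - 49 - 126 = -181.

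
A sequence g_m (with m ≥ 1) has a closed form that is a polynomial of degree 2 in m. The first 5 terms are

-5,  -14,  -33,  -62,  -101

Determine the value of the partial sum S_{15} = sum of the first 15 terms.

1st diffs: -9, -19, -29, -39.
2nd diffs: -10, -10, -10 (constant).
Newton forward-difference form: g_m = -5 + (-9)·C(m-1,1) + (-10)·C(m-1,2).
Continuing: …, -150, -209, -278, -357, …, g_{15} = -1041.
Summing m = 1..15 (15 terms) gives -5570.

-5570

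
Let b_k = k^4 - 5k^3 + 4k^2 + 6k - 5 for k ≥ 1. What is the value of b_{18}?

b_{18} = 1·18^4 - 5·18^3 + 4·18^2 + 6·18 - 5 = 77215.

77215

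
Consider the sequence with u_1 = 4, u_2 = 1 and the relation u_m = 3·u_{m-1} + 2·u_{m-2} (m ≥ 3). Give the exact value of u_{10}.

72595

Compute successive terms:
u_3 = 11  u_4 = 35  u_5 = 127  u_6 = 451  u_7 = 1607  u_8 = 5723  u_9 = 20383  u_{10} = 72595.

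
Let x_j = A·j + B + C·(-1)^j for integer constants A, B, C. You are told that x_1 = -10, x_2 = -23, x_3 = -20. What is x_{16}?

Plug in j = 1, 2, 3: A + B - C = -10; 2A + B + C = -23; 3A + B - C = -20.
Subtracting the first from the second: A + 2C = -13.
Subtracting the second from the third: A - 2C = 3.
Solving: C = -4, A = -5, then B = -9.
Therefore x_{16} = -80 + (-9) + (-4)·1 = -93.

-93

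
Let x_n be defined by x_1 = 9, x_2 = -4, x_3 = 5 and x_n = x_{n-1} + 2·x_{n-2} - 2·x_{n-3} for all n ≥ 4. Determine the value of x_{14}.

-1075

Compute successive terms:
x_4 = -21  x_5 = -3  x_6 = -55  …  x_{11} = -115  x_{12} = -531  x_{13} = -243  x_{14} = -1075.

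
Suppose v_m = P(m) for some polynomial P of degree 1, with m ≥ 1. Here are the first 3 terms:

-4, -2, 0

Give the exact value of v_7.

1st diffs: 2, 2 (constant).
So v_m = 2m - 6.
Evaluating at m = 7 gives v_7 = 8.

8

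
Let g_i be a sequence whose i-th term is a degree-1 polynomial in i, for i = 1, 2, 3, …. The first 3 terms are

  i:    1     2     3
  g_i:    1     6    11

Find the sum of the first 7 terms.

112

1st diffs: 5, 5 (constant).
So g_i = 5i - 4.
Continuing: 16, 21, 26, 31.
Summing i = 1..7 (7 terms) gives 112.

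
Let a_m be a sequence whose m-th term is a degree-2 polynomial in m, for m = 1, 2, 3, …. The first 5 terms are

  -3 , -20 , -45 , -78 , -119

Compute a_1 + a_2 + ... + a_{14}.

1st diffs: -17, -25, -33, -41.
2nd diffs: -8, -8, -8 (constant).
Newton forward-difference form: a_m = -3 + (-17)·C(m-1,1) + (-8)·C(m-1,2).
Continuing: …, -168, -225, -290, -363, …, a_{14} = -848.
Summing m = 1..14 (14 terms) gives -4501.

-4501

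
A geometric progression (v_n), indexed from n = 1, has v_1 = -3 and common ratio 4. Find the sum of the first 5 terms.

v_n = (-3)·4^(n-1).
S = (-3)·(4^5 - 1)/(4 - 1) = (-3)·(1024 - 1)/(3) = -1023.

-1023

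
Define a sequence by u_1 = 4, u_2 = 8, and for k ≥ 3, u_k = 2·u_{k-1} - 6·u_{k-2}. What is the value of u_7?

u_3 = -8; u_4 = -64; u_5 = -80; u_6 = 224; u_7 = 928.

928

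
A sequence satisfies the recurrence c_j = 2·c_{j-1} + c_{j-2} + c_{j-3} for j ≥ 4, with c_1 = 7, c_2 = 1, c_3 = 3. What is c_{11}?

8738

Step forward from the initial values:
c_4 = 14;  c_5 = 32;  c_6 = 81;  c_7 = 208;  c_8 = 529;  c_9 = 1347;  c_{10} = 3431;  c_{11} = 8738.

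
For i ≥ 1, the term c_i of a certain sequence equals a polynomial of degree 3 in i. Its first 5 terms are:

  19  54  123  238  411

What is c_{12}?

1st diffs: 35, 69, 115, 173.
2nd diffs: 34, 46, 58.
3rd diffs: 12, 12 (constant).
Newton forward-difference form: c_i = 19 + 35·C(i-1,1) + 34·C(i-1,2) + 12·C(i-1,3).
At i = 12: i-1 = 11, so c_{12} = 19 + 385 + 1870 + 1980 = 4254.

4254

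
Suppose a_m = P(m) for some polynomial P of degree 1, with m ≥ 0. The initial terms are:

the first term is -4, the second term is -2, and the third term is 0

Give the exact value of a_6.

8

1st diffs: 2, 2 (constant).
So a_m = 2m - 4.
Evaluating at m = 6 gives a_6 = 8.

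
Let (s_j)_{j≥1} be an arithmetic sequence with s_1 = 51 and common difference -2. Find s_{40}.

s_j = 51 + (j - 1)·(-2).
s_{40} = 51 + 39·(-2) = -27.

-27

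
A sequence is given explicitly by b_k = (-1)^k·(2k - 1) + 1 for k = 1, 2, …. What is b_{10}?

20

(-1)^10 = 1; 2k - 1 at k=10 is 19; so b_{10} = 20.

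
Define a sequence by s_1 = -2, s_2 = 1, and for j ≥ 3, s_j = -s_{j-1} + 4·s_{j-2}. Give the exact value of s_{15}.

-524169

Iterate the recurrence:
s_3 = -9, s_4 = 13, s_5 = -49, …, s_{12} = 31021, s_{13} = -80017, s_{14} = 204101, s_{15} = -524169.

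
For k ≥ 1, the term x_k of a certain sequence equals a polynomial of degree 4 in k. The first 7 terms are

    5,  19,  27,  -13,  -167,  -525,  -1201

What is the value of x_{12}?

-15021

1st diffs: 14, 8, -40, -154, -358, -676.
2nd diffs: -6, -48, -114, -204, -318.
3rd diffs: -42, -66, -90, -114.
4th diffs: -24, -24, -24 (constant).
Newton forward-difference form: x_k = 5 + 14·C(k-1,1) + (-6)·C(k-1,2) + (-42)·C(k-1,3) + (-24)·C(k-1,4).
At k = 12: k-1 = 11, so x_{12} = 5 + 154 - 330 - 6930 - 7920 = -15021.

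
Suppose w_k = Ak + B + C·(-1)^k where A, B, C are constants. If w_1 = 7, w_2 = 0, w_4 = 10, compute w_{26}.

120

At k = 1, 2, 4: A + B - C = 7; 2A + B + C = 0; 4A + B + C = 10.
Subtracting the first from the second: A + 2C = -7.
Subtracting the second from the third: 2A = 10.
Solving: C = -6, A = 5, then B = -4.
Therefore w_{26} = 130 + (-4) + (-6)·1 = 120.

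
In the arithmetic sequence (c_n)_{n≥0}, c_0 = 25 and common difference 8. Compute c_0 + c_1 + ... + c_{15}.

1360

c_n = 25 + (n - 0)·8.
c_{15} = 145; S = 16·(25 + 145)/2 = 1360.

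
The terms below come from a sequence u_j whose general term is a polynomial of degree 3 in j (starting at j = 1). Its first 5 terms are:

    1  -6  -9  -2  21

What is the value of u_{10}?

1st diffs: -7, -3, 7, 23.
2nd diffs: 4, 10, 16.
3rd diffs: 6, 6 (constant).
Newton forward-difference form: u_j = 1 + (-7)·C(j-1,1) + 4·C(j-1,2) + 6·C(j-1,3).
At j = 10: j-1 = 9, so u_{10} = 1 - 63 + 144 + 504 = 586.

586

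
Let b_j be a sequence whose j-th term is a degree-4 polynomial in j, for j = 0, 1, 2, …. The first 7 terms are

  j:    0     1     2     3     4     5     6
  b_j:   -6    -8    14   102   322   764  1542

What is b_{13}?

1st diffs: -2, 22, 88, 220, 442, 778.
2nd diffs: 24, 66, 132, 222, 336.
3rd diffs: 42, 66, 90, 114.
4th diffs: 24, 24, 24 (constant).
Newton forward-difference form: b_j = -6 + (-2)·C(j,1) + 24·C(j,2) + 42·C(j,3) + 24·C(j,4).
At j = 13: j = 13, so b_{13} = -6 - 26 + 1872 + 12012 + 17160 = 31012.

31012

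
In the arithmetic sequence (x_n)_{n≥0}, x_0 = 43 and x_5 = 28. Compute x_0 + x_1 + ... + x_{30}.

-62

Common difference d = (28 - 43) / (5 - 0) = -3.
x_n = 43 + (n - 0)·(-3).
x_{30} = -47; S = 31·(43 + (-47))/2 = -62.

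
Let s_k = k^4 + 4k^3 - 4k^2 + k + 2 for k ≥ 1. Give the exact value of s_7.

3586

s_7 = 1·7^4 + 4·7^3 - 4·7^2 + 1·7 + 2 = 3586.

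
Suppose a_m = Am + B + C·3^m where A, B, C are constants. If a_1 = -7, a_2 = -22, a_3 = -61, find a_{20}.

Plug in m = 1, 2, 3: A + B + 3C = -7; 2A + B + 9C = -22; 3A + B + 27C = -61.
Subtracting the first from the second: A + 6C = -15.
Subtracting the second from the third: A + 18C = -39.
Solving: C = -2, A = -3, then B = 2.
So a_m = -3·m + 2 + (-2)·3^m; at m=20 this is -6973568860.

-6973568860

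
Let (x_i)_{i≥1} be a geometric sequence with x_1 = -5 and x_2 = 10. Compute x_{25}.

-83886080

Common ratio r = -2.
x_i = (-5)·(-2)^(i-1).
x_{25} = (-5)·(-2)^24 = -83886080.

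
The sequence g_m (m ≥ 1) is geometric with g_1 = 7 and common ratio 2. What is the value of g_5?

g_m = 7·2^(m-1).
g_5 = 7·2^4 = 112.

112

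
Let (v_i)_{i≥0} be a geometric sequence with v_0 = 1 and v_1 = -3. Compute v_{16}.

43046721

Common ratio r = -3.
v_i = 1·(-3)^(i-0).
v_{16} = 1·(-3)^16 = 43046721.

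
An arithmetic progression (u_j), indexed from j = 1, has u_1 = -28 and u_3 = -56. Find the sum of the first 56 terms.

Common difference d = (-56 - (-28)) / (3 - 1) = -14.
u_j = -28 + (j - 1)·(-14).
u_{56} = -798; S = 56·(-28 + (-798))/2 = -23128.

-23128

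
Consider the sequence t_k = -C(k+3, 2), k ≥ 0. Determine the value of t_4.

C(7, 2) = 21, so t_4 = -21.

-21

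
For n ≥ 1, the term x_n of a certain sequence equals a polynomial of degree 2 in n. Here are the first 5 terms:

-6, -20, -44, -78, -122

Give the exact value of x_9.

-398

1st diffs: -14, -24, -34, -44.
2nd diffs: -10, -10, -10 (constant).
Newton forward-difference form: x_n = -6 + (-14)·C(n-1,1) + (-10)·C(n-1,2).
At n = 9: n-1 = 8, so x_9 = -6 - 112 - 280 = -398.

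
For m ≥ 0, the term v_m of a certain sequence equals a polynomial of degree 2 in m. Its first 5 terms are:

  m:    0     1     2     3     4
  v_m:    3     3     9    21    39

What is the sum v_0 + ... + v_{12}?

1st diffs: 0, 6, 12, 18.
2nd diffs: 6, 6, 6 (constant).
Newton forward-difference form: v_m = 3 + 6·C(m,2).
Continuing: …, 63, 93, 129, 171, …, v_{12} = 399.
Summing m = 0..12 (13 terms) gives 1755.

1755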